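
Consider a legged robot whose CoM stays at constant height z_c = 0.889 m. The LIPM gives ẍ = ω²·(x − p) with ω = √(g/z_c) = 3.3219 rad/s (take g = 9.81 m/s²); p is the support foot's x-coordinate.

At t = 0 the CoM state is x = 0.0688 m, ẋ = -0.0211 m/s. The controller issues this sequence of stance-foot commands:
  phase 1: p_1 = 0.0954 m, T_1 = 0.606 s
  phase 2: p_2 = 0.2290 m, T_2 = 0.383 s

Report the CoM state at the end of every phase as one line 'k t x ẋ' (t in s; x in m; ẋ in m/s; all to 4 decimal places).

phase 1: p=0.0954, T=0.606, ωT=2.013071, cosh=3.809927, sinh=3.676349; start (x,ẋ)=(0.068800, -0.021100) → end (x,ẋ)=(-0.029295, -0.405241)
phase 2: p=0.2290, T=0.383, ωT=1.272288, cosh=1.924599, sinh=1.644409; start (x,ẋ)=(-0.029295, -0.405241) → end (x,ẋ)=(-0.468718, -2.190881)

1 0.6060 -0.0293 -0.4052
2 0.9890 -0.4687 -2.1909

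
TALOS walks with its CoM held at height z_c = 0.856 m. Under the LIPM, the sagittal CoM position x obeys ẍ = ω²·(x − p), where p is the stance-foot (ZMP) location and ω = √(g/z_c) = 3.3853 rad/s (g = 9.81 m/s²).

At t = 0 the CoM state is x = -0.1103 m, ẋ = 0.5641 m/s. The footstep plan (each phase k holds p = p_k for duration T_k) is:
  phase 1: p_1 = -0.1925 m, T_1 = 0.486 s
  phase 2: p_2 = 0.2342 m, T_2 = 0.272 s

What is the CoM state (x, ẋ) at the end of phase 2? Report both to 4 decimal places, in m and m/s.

x = 1.2294, ẋ = 3.9663

phase 1: p=-0.1925, T=0.486, ωT=1.645256, cosh=2.687649, sinh=2.494686; start (x,ẋ)=(-0.110300, 0.564100) → end (x,ẋ)=(0.444120, 2.210303)
phase 2: p=0.2342, T=0.272, ωT=0.920802, cosh=1.454751, sinh=1.056551; start (x,ẋ)=(0.444120, 2.210303) → end (x,ẋ)=(1.229416, 3.966271)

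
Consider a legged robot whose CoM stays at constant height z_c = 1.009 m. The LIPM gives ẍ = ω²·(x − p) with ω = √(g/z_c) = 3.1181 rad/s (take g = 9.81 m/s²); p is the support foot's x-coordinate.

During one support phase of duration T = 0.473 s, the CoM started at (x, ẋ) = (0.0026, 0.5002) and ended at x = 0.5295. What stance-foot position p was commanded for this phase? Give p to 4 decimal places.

p = -0.1472

ωT = 3.1181·0.473 = 1.474861; cosh(ωT) = 2.299620, sinh(ωT) = 2.070810
x(T) = p + (x₀−p)·cosh(ωT) + (ẋ₀/ω)·sinh(ωT) ⇒ p·(1 − cosh) = x(T) − x₀·cosh − (ẋ₀/ω)·sinh
numerator   = 0.5295 − (0.0026)·2.299620 − (0.5002/3.1181)·2.070810 = 0.191325
denominator = 1 − 2.299620 = -1.299620
p = 0.191325 / -1.299620 = -0.1472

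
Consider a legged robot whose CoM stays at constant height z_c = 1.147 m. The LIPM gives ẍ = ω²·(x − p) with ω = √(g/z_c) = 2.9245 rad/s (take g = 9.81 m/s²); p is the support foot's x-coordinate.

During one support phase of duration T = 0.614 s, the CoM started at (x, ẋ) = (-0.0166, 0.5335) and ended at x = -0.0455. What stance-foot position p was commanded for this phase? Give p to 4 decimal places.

ωT = 2.9245·0.614 = 1.795643; cosh(ωT) = 3.094684, sinh(ωT) = 2.928663
x(T) = p + (x₀−p)·cosh(ωT) + (ẋ₀/ω)·sinh(ωT) ⇒ p·(1 − cosh) = x(T) − x₀·cosh − (ẋ₀/ω)·sinh
numerator   = -0.0455 − (-0.0166)·3.094684 − (0.5335/2.9245)·2.928663 = -0.528388
denominator = 1 − 3.094684 = -2.094684
p = -0.528388 / -2.094684 = 0.2523

p = 0.2523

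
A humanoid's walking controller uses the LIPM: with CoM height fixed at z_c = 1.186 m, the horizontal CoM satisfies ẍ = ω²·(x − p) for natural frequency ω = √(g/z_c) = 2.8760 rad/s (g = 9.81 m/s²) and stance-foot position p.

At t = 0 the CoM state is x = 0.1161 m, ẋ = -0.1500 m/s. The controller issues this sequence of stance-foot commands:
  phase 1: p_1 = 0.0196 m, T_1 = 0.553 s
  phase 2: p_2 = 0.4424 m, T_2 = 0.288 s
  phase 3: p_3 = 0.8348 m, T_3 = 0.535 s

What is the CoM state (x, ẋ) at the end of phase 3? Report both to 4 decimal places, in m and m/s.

phase 1: p=0.0196, T=0.553, ωT=1.590428, cosh=2.554843, sinh=2.351005; start (x,ẋ)=(0.116100, -0.150000) → end (x,ẋ)=(0.143524, 0.269257)
phase 2: p=0.4424, T=0.288, ωT=0.828288, cosh=1.363096, sinh=0.926300; start (x,ẋ)=(0.143524, 0.269257) → end (x,ẋ)=(0.121725, -0.429194)
phase 3: p=0.8348, T=0.535, ωT=1.538660, cosh=2.436506, sinh=2.221838; start (x,ẋ)=(0.121725, -0.429194) → end (x,ẋ)=(-1.234182, -5.602284)

x = -1.2342, ẋ = -5.6023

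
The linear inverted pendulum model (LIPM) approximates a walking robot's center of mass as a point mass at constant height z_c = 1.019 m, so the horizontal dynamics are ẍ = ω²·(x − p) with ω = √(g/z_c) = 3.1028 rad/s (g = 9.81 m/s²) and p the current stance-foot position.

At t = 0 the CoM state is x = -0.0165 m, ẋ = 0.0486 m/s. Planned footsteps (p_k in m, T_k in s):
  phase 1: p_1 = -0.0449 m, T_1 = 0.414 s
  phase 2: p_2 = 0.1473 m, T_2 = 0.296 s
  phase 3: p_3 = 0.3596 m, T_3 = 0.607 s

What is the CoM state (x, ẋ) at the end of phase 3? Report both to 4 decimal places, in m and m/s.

x = -0.6321, ẋ = -2.9413

phase 1: p=-0.0449, T=0.414, ωT=1.284559, cosh=1.944924, sinh=1.668151; start (x,ẋ)=(-0.016500, 0.048600) → end (x,ẋ)=(0.036465, 0.241520)
phase 2: p=0.1473, T=0.296, ωT=0.918429, cosh=1.452248, sinh=1.053103; start (x,ẋ)=(0.036465, 0.241520) → end (x,ẋ)=(0.068312, -0.011415)
phase 3: p=0.3596, T=0.607, ωT=1.883400, cosh=3.363947, sinh=3.211875; start (x,ẋ)=(0.068312, -0.011415) → end (x,ẋ)=(-0.632093, -2.941318)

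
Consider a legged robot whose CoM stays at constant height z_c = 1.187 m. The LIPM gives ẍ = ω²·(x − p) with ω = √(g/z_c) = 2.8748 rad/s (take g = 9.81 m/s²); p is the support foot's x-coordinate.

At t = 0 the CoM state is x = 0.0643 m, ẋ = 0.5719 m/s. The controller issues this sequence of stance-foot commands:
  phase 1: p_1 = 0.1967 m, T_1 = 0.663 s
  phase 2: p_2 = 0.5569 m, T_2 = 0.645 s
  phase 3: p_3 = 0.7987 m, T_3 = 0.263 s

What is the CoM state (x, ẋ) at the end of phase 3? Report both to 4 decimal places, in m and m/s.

phase 1: p=0.1967, T=0.663, ωT=1.905992, cosh=3.437377, sinh=3.288702; start (x,ẋ)=(0.064300, 0.571900) → end (x,ẋ)=(0.395831, 0.714079)
phase 2: p=0.5569, T=0.645, ωT=1.854246, cosh=3.271726, sinh=3.115155; start (x,ẋ)=(0.395831, 0.714079) → end (x,ẋ)=(0.803708, 0.893826)
phase 3: p=0.7987, T=0.263, ωT=0.756072, cosh=1.299701, sinh=0.830194; start (x,ẋ)=(0.803708, 0.893826) → end (x,ẋ)=(1.063330, 1.173657)

x = 1.0633, ẋ = 1.1737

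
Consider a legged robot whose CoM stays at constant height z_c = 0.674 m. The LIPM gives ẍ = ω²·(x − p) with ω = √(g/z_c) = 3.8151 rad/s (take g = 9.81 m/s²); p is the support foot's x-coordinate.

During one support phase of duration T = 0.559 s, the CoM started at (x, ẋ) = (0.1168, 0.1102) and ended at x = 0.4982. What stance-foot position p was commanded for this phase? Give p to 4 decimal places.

ωT = 3.8151·0.559 = 2.132641; cosh(ωT) = 4.277821, sinh(ωT) = 4.159298
x(T) = p + (x₀−p)·cosh(ωT) + (ẋ₀/ω)·sinh(ωT) ⇒ p·(1 − cosh) = x(T) − x₀·cosh − (ẋ₀/ω)·sinh
numerator   = 0.4982 − (0.1168)·4.277821 − (0.1102/3.8151)·4.159298 = -0.121592
denominator = 1 − 4.277821 = -3.277821
p = -0.121592 / -3.277821 = 0.0371

p = 0.0371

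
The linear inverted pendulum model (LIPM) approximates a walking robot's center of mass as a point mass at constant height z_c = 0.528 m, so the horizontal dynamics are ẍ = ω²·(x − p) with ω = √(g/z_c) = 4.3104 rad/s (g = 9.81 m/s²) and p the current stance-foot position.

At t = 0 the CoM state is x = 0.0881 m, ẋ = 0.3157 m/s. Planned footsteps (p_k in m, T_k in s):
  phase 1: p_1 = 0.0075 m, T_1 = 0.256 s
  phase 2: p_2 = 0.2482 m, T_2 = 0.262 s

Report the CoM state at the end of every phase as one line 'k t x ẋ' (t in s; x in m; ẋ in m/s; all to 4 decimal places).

1 0.2560 0.2406 0.9943
2 0.5180 0.5547 1.6532

phase 1: p=0.0075, T=0.256, ωT=1.103462, cosh=1.673153, sinh=1.341433; start (x,ẋ)=(0.088100, 0.315700) → end (x,ẋ)=(0.240605, 0.994253)
phase 2: p=0.2482, T=0.262, ωT=1.129325, cosh=1.708409, sinh=1.385158; start (x,ẋ)=(0.240605, 0.994253) → end (x,ẋ)=(0.554730, 1.653241)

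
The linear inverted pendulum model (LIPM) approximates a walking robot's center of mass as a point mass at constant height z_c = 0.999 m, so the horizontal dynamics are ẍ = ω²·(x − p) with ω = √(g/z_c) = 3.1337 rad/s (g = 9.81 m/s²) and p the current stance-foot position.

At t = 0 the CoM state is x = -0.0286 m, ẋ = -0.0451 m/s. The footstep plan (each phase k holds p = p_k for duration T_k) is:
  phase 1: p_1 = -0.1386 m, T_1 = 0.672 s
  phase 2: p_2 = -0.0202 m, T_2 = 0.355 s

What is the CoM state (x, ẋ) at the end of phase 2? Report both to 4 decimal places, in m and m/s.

x = 0.9772, ẋ = 3.2318

phase 1: p=-0.1386, T=0.672, ωT=2.105846, cosh=4.167898, sinh=4.046155; start (x,ẋ)=(-0.028600, -0.045100) → end (x,ẋ)=(0.261637, 1.206766)
phase 2: p=-0.0202, T=0.355, ωT=1.112464, cosh=1.685295, sinh=1.356547; start (x,ẋ)=(0.261637, 1.206766) → end (x,ẋ)=(0.977175, 3.231848)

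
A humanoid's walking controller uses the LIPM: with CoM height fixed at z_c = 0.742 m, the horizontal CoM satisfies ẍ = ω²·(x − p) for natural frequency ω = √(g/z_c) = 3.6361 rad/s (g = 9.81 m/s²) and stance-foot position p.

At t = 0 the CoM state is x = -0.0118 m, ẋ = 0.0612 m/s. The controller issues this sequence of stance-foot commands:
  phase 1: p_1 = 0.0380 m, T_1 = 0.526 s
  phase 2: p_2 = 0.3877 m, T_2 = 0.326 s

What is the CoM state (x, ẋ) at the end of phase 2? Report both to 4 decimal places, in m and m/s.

phase 1: p=0.0380, T=0.526, ωT=1.912589, cosh=3.459145, sinh=3.311447; start (x,ẋ)=(-0.011800, 0.061200) → end (x,ẋ)=(-0.078530, -0.387930)
phase 2: p=0.3877, T=0.326, ωT=1.185369, cosh=1.788763, sinh=1.483130; start (x,ẋ)=(-0.078530, -0.387930) → end (x,ẋ)=(-0.604507, -3.208202)

x = -0.6045, ẋ = -3.2082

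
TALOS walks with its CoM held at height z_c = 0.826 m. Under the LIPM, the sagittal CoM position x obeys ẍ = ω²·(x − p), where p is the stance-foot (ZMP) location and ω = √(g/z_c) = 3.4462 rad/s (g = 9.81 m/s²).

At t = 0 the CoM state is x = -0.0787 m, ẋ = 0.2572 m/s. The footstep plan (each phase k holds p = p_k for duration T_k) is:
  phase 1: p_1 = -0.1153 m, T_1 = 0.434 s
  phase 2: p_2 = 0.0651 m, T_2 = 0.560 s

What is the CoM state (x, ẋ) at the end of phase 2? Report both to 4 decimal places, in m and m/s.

x = 1.1396, ẋ = 3.7975

phase 1: p=-0.1153, T=0.434, ωT=1.495651, cosh=2.343171, sinh=2.119068; start (x,ẋ)=(-0.078700, 0.257200) → end (x,ẋ)=(0.128612, 0.869944)
phase 2: p=0.0651, T=0.560, ωT=1.929872, cosh=3.516898, sinh=3.371731; start (x,ẋ)=(0.128612, 0.869944) → end (x,ẋ)=(1.139611, 3.797495)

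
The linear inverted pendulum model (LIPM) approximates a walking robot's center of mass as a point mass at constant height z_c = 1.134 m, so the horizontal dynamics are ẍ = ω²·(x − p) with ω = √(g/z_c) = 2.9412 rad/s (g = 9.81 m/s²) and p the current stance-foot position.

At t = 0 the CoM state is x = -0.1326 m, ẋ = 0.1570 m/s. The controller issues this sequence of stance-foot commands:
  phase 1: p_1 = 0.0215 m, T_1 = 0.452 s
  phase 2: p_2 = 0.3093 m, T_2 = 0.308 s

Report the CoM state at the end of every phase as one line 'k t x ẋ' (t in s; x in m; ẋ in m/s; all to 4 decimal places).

1 0.4520 -0.1963 -0.4790
2 0.7600 -0.5868 -2.2283

phase 1: p=0.0215, T=0.452, ωT=1.329422, cosh=2.021745, sinh=1.757115; start (x,ẋ)=(-0.132600, 0.157000) → end (x,ẋ)=(-0.196257, -0.478979)
phase 2: p=0.3093, T=0.308, ωT=0.905890, cosh=1.439157, sinh=1.034975; start (x,ẋ)=(-0.196257, -0.478979) → end (x,ẋ)=(-0.586823, -2.228275)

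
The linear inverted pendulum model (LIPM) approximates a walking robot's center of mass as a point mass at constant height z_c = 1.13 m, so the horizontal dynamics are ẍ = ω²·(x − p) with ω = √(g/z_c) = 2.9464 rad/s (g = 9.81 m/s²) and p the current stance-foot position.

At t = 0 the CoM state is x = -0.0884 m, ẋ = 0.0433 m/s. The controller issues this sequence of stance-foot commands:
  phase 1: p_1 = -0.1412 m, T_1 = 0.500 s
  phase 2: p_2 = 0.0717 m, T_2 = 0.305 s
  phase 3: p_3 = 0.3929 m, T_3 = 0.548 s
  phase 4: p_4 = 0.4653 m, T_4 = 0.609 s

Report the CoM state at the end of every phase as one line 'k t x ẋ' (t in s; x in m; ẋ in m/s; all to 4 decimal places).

1 0.5000 0.0104 0.4210
2 0.8050 0.1304 0.4177
3 1.3530 0.0492 -0.7757
4 1.9620 -1.5910 -5.9837

phase 1: p=-0.1412, T=0.500, ωT=1.473200, cosh=2.296183, sinh=2.066992; start (x,ẋ)=(-0.088400, 0.043300) → end (x,ẋ)=(0.010415, 0.420987)
phase 2: p=0.0717, T=0.305, ωT=0.898652, cosh=1.431704, sinh=1.024586; start (x,ẋ)=(0.010415, 0.420987) → end (x,ẋ)=(0.130352, 0.417718)
phase 3: p=0.3929, T=0.548, ωT=1.614627, cosh=2.612489, sinh=2.413525; start (x,ẋ)=(0.130352, 0.417718) → end (x,ẋ)=(0.049167, -0.775749)
phase 4: p=0.4653, T=0.609, ωT=1.794358, cosh=3.090922, sinh=2.924687; start (x,ẋ)=(0.049167, -0.775749) → end (x,ẋ)=(-1.590965, -5.983717)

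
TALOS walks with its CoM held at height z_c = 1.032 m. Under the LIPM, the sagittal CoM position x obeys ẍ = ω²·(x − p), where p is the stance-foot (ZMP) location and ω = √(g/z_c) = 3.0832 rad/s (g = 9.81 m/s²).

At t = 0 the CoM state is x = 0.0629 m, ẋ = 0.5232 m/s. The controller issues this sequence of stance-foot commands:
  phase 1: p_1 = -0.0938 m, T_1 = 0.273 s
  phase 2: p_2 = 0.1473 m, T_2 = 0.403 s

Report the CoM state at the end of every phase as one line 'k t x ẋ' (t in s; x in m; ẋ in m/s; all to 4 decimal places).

phase 1: p=-0.0938, T=0.273, ωT=0.841714, cosh=1.375656, sinh=0.944684; start (x,ẋ)=(0.062900, 0.523200) → end (x,ẋ)=(0.282072, 1.176155)
phase 2: p=0.1473, T=0.403, ωT=1.242530, cosh=1.876509, sinh=1.587856; start (x,ẋ)=(0.282072, 1.176155) → end (x,ẋ)=(1.005925, 2.866868)

1 0.2730 0.2821 1.1762
2 0.6760 1.0059 2.8669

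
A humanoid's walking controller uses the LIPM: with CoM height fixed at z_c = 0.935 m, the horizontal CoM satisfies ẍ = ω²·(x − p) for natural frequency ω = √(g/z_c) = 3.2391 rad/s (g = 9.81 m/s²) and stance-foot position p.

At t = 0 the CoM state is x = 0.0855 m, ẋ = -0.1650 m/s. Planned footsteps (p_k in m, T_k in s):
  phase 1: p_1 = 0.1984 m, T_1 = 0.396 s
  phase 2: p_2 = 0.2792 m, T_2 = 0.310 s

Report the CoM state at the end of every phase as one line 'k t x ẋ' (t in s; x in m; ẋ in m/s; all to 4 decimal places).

1 0.3960 -0.1056 -0.9291
2 0.7060 -0.6554 -2.9110

phase 1: p=0.1984, T=0.396, ωT=1.282684, cosh=1.941798, sinh=1.664506; start (x,ẋ)=(0.085500, -0.165000) → end (x,ẋ)=(-0.105619, -0.929097)
phase 2: p=0.2792, T=0.310, ωT=1.004121, cosh=1.547937, sinh=1.181570; start (x,ẋ)=(-0.105619, -0.929097) → end (x,ẋ)=(-0.655395, -2.910973)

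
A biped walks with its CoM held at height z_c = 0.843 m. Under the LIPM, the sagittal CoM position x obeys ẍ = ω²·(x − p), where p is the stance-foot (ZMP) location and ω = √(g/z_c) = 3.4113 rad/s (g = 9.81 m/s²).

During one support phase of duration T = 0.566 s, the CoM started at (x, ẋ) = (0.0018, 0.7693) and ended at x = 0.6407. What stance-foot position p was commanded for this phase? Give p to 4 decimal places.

ωT = 3.4113·0.566 = 1.930796; cosh(ωT) = 3.520014, sinh(ωT) = 3.374981
x(T) = p + (x₀−p)·cosh(ωT) + (ẋ₀/ω)·sinh(ωT) ⇒ p·(1 − cosh) = x(T) − x₀·cosh − (ẋ₀/ω)·sinh
numerator   = 0.6407 − (0.0018)·3.520014 − (0.7693/3.4113)·3.374981 = -0.126746
denominator = 1 − 3.520014 = -2.520014
p = -0.126746 / -2.520014 = 0.0503

p = 0.0503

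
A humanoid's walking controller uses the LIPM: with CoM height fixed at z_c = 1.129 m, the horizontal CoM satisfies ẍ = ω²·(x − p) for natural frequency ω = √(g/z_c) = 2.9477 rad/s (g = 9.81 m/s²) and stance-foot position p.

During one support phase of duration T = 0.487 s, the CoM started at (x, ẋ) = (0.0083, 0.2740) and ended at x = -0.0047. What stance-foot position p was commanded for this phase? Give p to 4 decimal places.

p = 0.1700

ωT = 2.9477·0.487 = 1.435530; cosh(ωT) = 2.219930, sinh(ωT) = 1.981941
x(T) = p + (x₀−p)·cosh(ωT) + (ẋ₀/ω)·sinh(ωT) ⇒ p·(1 − cosh) = x(T) − x₀·cosh − (ẋ₀/ω)·sinh
numerator   = -0.0047 − (0.0083)·2.219930 − (0.2740/2.9477)·1.981941 = -0.207354
denominator = 1 − 2.219930 = -1.219930
p = -0.207354 / -1.219930 = 0.1700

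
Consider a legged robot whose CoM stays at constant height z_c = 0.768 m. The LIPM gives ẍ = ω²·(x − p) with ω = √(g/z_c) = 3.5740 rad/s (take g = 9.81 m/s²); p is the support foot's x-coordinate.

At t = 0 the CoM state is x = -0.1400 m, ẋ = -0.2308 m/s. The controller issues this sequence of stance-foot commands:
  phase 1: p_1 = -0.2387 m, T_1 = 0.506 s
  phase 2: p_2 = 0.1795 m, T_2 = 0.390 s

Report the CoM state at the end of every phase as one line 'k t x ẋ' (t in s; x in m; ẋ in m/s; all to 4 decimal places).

phase 1: p=-0.2387, T=0.506, ωT=1.808444, cosh=3.132428, sinh=2.968519; start (x,ẋ)=(-0.140000, -0.230800) → end (x,ẋ)=(-0.121229, 0.324192)
phase 2: p=0.1795, T=0.390, ωT=1.393860, cosh=2.139247, sinh=1.891131; start (x,ẋ)=(-0.121229, 0.324192) → end (x,ẋ)=(-0.292292, -1.339070)

1 0.5060 -0.1212 0.3242
2 0.8960 -0.2923 -1.3391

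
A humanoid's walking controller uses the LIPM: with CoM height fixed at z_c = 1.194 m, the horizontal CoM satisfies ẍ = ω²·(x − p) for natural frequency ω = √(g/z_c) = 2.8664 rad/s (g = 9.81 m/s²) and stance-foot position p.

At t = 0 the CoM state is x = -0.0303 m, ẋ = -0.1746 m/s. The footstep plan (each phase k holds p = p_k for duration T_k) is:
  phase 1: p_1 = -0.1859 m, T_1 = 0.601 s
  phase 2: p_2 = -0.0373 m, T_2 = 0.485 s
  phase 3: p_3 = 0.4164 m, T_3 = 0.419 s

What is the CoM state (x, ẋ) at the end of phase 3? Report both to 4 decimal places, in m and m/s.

x = 2.1366, ẋ = 5.3458

phase 1: p=-0.1859, T=0.601, ωT=1.722706, cosh=2.889123, sinh=2.710540; start (x,ẋ)=(-0.030300, -0.174600) → end (x,ẋ)=(0.098541, 0.704492)
phase 2: p=-0.0373, T=0.485, ωT=1.390204, cosh=2.132347, sinh=1.883322; start (x,ẋ)=(0.098541, 0.704492) → end (x,ẋ)=(0.715236, 2.235541)
phase 3: p=0.4164, T=0.419, ωT=1.201022, cosh=1.812199, sinh=1.511312; start (x,ẋ)=(0.715236, 2.235541) → end (x,ẋ)=(2.136642, 5.345811)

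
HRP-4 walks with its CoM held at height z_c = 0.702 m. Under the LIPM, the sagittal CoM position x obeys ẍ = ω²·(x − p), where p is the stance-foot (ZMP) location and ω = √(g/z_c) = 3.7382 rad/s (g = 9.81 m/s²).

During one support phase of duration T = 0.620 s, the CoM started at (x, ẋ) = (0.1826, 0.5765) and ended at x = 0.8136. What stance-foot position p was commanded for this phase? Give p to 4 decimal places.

p = 0.2176

ωT = 3.7382·0.620 = 2.317684; cosh(ωT) = 5.125318, sinh(ωT) = 5.026817
x(T) = p + (x₀−p)·cosh(ωT) + (ẋ₀/ω)·sinh(ωT) ⇒ p·(1 − cosh) = x(T) − x₀·cosh − (ẋ₀/ω)·sinh
numerator   = 0.8136 − (0.1826)·5.125318 − (0.5765/3.7382)·5.026817 = -0.897512
denominator = 1 − 5.125318 = -4.125318
p = -0.897512 / -4.125318 = 0.2176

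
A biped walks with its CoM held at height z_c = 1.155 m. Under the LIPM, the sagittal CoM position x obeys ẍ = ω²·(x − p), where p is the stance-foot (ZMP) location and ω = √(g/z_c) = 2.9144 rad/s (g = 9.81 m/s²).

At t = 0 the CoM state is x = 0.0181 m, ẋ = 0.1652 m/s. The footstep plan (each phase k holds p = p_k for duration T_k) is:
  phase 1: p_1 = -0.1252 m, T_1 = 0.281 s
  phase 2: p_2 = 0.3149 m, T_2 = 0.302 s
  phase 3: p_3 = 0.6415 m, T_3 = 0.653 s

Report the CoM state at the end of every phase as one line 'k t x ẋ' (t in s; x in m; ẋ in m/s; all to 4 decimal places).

phase 1: p=-0.1252, T=0.281, ωT=0.818946, cosh=1.354502, sinh=0.913606; start (x,ẋ)=(0.018100, 0.165200) → end (x,ẋ)=(0.120687, 0.605316)
phase 2: p=0.3149, T=0.302, ωT=0.880149, cosh=1.412990, sinh=0.998269; start (x,ẋ)=(0.120687, 0.605316) → end (x,ẋ)=(0.247818, 0.290272)
phase 3: p=0.6415, T=0.653, ωT=1.903103, cosh=3.427890, sinh=3.278785; start (x,ẋ)=(0.247818, 0.290272) → end (x,ẋ)=(-0.381434, -2.766882)

1 0.2810 0.1207 0.6053
2 0.5830 0.2478 0.2903
3 1.2360 -0.3814 -2.7669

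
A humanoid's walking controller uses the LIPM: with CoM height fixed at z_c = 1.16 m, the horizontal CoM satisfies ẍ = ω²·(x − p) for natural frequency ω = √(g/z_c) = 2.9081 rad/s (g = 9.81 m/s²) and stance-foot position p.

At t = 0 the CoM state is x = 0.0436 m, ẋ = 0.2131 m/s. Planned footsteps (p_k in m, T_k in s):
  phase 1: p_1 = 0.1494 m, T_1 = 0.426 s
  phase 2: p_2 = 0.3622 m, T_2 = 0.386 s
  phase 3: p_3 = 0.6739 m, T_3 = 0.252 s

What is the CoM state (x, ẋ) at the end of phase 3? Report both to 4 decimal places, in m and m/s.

x = -0.7852, ẋ = -3.6873

phase 1: p=0.1494, T=0.426, ωT=1.238851, cosh=1.870680, sinh=1.580963; start (x,ẋ)=(0.043600, 0.213100) → end (x,ẋ)=(0.067332, -0.087784)
phase 2: p=0.3622, T=0.386, ωT=1.122527, cosh=1.699032, sinh=1.373576; start (x,ẋ)=(0.067332, -0.087784) → end (x,ẋ)=(-0.180253, -1.326997)
phase 3: p=0.6739, T=0.252, ωT=0.732841, cosh=1.280763, sinh=0.800221; start (x,ẋ)=(-0.180253, -1.326997) → end (x,ẋ)=(-0.785217, -3.687289)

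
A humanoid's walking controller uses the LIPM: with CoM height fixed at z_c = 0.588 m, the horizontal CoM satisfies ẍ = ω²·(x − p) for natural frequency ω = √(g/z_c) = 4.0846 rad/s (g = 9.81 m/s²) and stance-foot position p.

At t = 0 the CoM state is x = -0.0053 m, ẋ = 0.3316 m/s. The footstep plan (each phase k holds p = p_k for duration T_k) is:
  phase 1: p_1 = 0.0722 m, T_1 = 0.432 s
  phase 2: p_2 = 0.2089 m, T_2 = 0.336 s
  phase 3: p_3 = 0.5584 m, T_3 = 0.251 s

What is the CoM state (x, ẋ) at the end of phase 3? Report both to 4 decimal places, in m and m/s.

phase 1: p=0.0722, T=0.432, ωT=1.764547, cosh=3.005096, sinh=2.833832; start (x,ẋ)=(-0.005300, 0.331600) → end (x,ẋ)=(0.069364, 0.099422)
phase 2: p=0.2089, T=0.336, ωT=1.372426, cosh=2.099200, sinh=1.845708; start (x,ẋ)=(0.069364, 0.099422) → end (x,ẋ)=(-0.039088, -0.843253)
phase 3: p=0.5584, T=0.251, ωT=1.025235, cosh=1.573231, sinh=1.214519; start (x,ẋ)=(-0.039088, -0.843253) → end (x,ẋ)=(-0.632320, -4.290664)

x = -0.6323, ẋ = -4.2907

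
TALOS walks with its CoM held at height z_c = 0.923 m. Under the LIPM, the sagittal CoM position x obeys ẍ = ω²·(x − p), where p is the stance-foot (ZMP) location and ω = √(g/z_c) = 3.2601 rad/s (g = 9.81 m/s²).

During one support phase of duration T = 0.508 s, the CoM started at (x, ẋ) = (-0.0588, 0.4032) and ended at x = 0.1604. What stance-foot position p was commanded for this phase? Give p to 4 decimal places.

ωT = 3.2601·0.508 = 1.656131; cosh(ωT) = 2.714938, sinh(ωT) = 2.524062
x(T) = p + (x₀−p)·cosh(ωT) + (ẋ₀/ω)·sinh(ωT) ⇒ p·(1 − cosh) = x(T) − x₀·cosh − (ẋ₀/ω)·sinh
numerator   = 0.1604 − (-0.0588)·2.714938 − (0.4032/3.2601)·2.524062 = 0.007869
denominator = 1 − 2.714938 = -1.714938
p = 0.007869 / -1.714938 = -0.0046

p = -0.0046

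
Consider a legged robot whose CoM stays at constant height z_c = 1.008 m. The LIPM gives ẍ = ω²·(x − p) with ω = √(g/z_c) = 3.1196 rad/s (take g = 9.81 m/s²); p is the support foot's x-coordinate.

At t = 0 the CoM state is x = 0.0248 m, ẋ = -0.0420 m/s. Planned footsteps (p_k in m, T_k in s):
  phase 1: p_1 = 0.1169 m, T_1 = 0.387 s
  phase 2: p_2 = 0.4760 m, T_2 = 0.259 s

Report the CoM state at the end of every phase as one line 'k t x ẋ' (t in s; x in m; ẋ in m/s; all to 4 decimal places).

1 0.3870 -0.0714 -0.5140
2 0.6460 -0.4081 -2.2259

phase 1: p=0.1169, T=0.387, ωT=1.207285, cosh=1.821700, sinh=1.522693; start (x,ẋ)=(0.024800, -0.042000) → end (x,ẋ)=(-0.071379, -0.514004)
phase 2: p=0.4760, T=0.259, ωT=0.807976, cosh=1.344561, sinh=0.898802; start (x,ẋ)=(-0.071379, -0.514004) → end (x,ẋ)=(-0.408077, -2.225908)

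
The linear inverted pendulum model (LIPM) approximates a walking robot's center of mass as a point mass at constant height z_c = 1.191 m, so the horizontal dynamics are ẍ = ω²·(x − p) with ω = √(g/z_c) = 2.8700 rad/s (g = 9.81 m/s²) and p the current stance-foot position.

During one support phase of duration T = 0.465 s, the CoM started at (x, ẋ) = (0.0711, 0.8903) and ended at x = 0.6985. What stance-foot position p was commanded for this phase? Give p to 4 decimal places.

ωT = 2.8700·0.465 = 1.334550; cosh(ωT) = 2.030781, sinh(ωT) = 1.767505
x(T) = p + (x₀−p)·cosh(ωT) + (ẋ₀/ω)·sinh(ωT) ⇒ p·(1 − cosh) = x(T) − x₀·cosh − (ẋ₀/ω)·sinh
numerator   = 0.6985 − (0.0711)·2.030781 − (0.8903/2.8700)·1.767505 = 0.005815
denominator = 1 − 2.030781 = -1.030781
p = 0.005815 / -1.030781 = -0.0056

p = -0.0056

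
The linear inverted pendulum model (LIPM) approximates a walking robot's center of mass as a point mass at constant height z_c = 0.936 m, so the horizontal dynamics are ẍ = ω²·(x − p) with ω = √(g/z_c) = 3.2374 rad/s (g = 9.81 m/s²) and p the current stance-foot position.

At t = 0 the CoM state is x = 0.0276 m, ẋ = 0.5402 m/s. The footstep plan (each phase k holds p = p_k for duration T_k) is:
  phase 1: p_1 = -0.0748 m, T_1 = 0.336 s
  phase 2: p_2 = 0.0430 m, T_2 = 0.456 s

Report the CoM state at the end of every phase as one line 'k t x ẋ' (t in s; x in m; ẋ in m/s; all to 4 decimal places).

1 0.3360 0.3139 1.3286
2 0.7920 1.5179 4.8779

phase 1: p=-0.0748, T=0.336, ωT=1.087766, cosh=1.652303, sinh=1.315335; start (x,ẋ)=(0.027600, 0.540200) → end (x,ẋ)=(0.313876, 1.328621)
phase 2: p=0.0430, T=0.456, ωT=1.476254, cosh=2.302507, sinh=2.074015; start (x,ẋ)=(0.313876, 1.328621) → end (x,ẋ)=(1.517864, 4.877930)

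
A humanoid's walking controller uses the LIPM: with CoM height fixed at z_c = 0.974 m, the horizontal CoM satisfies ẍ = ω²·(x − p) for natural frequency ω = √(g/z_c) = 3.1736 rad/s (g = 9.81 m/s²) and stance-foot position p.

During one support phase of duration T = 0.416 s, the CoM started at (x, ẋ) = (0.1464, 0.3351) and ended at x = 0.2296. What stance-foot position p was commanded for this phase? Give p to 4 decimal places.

ωT = 3.1736·0.416 = 1.320218; cosh(ωT) = 2.005657, sinh(ωT) = 1.738579
x(T) = p + (x₀−p)·cosh(ωT) + (ẋ₀/ω)·sinh(ωT) ⇒ p·(1 − cosh) = x(T) − x₀·cosh − (ẋ₀/ω)·sinh
numerator   = 0.2296 − (0.1464)·2.005657 − (0.3351/3.1736)·1.738579 = -0.247604
denominator = 1 − 2.005657 = -1.005657
p = -0.247604 / -1.005657 = 0.2462

p = 0.2462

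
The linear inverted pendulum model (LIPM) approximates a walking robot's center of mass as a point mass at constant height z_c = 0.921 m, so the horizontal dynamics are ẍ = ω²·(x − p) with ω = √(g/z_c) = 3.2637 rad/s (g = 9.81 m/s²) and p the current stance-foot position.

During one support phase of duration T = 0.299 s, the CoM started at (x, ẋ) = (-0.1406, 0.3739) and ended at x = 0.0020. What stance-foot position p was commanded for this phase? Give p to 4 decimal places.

ωT = 3.2637·0.299 = 0.975846; cosh(ωT) = 1.515143, sinh(ωT) = 1.138269
x(T) = p + (x₀−p)·cosh(ωT) + (ẋ₀/ω)·sinh(ωT) ⇒ p·(1 − cosh) = x(T) − x₀·cosh − (ẋ₀/ω)·sinh
numerator   = 0.0020 − (-0.1406)·1.515143 − (0.3739/3.2637)·1.138269 = 0.084625
denominator = 1 − 1.515143 = -0.515143
p = 0.084625 / -0.515143 = -0.1643

p = -0.1643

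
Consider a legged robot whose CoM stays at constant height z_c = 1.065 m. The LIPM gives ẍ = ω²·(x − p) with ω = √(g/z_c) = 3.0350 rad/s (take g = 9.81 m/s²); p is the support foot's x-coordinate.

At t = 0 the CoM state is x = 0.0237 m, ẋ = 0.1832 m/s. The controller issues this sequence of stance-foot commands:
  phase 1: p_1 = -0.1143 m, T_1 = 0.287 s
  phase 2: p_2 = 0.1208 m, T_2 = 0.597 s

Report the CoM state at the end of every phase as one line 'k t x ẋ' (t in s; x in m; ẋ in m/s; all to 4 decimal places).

phase 1: p=-0.1143, T=0.287, ωT=0.871045, cosh=1.403960, sinh=0.985446; start (x,ẋ)=(0.023700, 0.183200) → end (x,ẋ)=(0.138930, 0.669940)
phase 2: p=0.1208, T=0.597, ωT=1.811895, cosh=3.142691, sinh=2.979347; start (x,ẋ)=(0.138930, 0.669940) → end (x,ẋ)=(0.835434, 2.269356)

1 0.2870 0.1389 0.6699
2 0.8840 0.8354 2.2694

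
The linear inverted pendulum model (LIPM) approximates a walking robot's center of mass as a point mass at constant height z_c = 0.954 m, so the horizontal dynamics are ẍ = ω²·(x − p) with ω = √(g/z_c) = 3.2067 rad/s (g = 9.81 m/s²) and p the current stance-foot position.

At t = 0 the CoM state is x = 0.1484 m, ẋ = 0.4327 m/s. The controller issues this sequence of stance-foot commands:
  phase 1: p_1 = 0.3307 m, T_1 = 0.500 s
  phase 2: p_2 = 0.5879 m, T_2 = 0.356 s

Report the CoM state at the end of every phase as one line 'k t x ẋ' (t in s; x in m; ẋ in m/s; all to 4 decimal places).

1 0.5000 0.1811 -0.2750
2 0.8560 -0.2347 -2.3090

phase 1: p=0.3307, T=0.500, ωT=1.603350, cosh=2.585437, sinh=2.384216; start (x,ẋ)=(0.148400, 0.432700) → end (x,ẋ)=(0.181092, -0.275050)
phase 2: p=0.5879, T=0.356, ωT=1.141585, cosh=1.725521, sinh=1.406208; start (x,ẋ)=(0.181092, -0.275050) → end (x,ẋ)=(-0.234671, -2.309019)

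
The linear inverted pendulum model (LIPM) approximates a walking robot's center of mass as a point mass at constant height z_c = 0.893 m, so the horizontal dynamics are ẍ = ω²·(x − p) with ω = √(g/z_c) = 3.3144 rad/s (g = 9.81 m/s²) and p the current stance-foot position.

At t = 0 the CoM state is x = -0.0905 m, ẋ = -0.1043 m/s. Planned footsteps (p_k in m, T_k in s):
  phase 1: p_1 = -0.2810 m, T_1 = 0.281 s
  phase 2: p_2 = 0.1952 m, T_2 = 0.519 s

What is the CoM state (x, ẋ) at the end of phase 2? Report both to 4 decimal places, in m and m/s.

x = -0.0423, ẋ = -0.5566

phase 1: p=-0.2810, T=0.281, ωT=0.931346, cosh=1.465973, sinh=1.071951; start (x,ẋ)=(-0.090500, -0.104300) → end (x,ẋ)=(-0.035465, 0.523921)
phase 2: p=0.1952, T=0.519, ωT=1.720174, cosh=2.882267, sinh=2.703231; start (x,ẋ)=(-0.035465, 0.523921) → end (x,ẋ)=(-0.042327, -0.556583)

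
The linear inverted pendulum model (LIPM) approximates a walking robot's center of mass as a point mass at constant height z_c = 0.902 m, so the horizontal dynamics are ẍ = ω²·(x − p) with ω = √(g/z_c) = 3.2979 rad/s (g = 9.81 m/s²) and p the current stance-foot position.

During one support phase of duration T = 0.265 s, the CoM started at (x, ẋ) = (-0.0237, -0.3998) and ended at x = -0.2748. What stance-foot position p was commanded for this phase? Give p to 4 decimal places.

ωT = 3.2979·0.265 = 0.873943; cosh(ωT) = 1.406822, sinh(ωT) = 0.989520
x(T) = p + (x₀−p)·cosh(ωT) + (ẋ₀/ω)·sinh(ωT) ⇒ p·(1 − cosh) = x(T) − x₀·cosh − (ẋ₀/ω)·sinh
numerator   = -0.2748 − (-0.0237)·1.406822 − (-0.3998/3.2979)·0.989520 = -0.121500
denominator = 1 − 1.406822 = -0.406822
p = -0.121500 / -0.406822 = 0.2987

p = 0.2987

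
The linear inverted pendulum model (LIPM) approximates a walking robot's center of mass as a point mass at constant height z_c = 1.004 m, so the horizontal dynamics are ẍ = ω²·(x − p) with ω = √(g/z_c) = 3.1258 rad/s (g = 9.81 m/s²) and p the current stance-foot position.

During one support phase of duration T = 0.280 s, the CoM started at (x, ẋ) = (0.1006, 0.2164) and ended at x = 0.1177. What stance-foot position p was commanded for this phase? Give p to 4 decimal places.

p = 0.2269

ωT = 3.1258·0.280 = 0.875224; cosh(ωT) = 1.408091, sinh(ωT) = 0.991322
x(T) = p + (x₀−p)·cosh(ωT) + (ẋ₀/ω)·sinh(ωT) ⇒ p·(1 − cosh) = x(T) − x₀·cosh − (ẋ₀/ω)·sinh
numerator   = 0.1177 − (0.1006)·1.408091 − (0.2164/3.1258)·0.991322 = -0.092583
denominator = 1 − 1.408091 = -0.408091
p = -0.092583 / -0.408091 = 0.2269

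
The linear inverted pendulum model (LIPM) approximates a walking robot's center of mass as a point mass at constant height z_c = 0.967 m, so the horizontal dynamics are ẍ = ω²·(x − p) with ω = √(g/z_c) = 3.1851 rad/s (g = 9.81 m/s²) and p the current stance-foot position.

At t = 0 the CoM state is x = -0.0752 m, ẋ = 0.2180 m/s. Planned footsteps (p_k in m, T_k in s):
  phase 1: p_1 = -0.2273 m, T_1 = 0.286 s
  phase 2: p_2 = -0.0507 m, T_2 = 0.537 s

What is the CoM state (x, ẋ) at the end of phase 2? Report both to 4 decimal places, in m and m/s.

phase 1: p=-0.2273, T=0.286, ωT=0.910939, cosh=1.444401, sinh=1.042254; start (x,ẋ)=(-0.075200, 0.218000) → end (x,ẋ)=(0.063729, 0.819803)
phase 2: p=-0.0507, T=0.537, ωT=1.710399, cosh=2.855980, sinh=2.675186; start (x,ẋ)=(0.063729, 0.819803) → end (x,ẋ)=(0.964666, 3.316363)

x = 0.9647, ẋ = 3.3164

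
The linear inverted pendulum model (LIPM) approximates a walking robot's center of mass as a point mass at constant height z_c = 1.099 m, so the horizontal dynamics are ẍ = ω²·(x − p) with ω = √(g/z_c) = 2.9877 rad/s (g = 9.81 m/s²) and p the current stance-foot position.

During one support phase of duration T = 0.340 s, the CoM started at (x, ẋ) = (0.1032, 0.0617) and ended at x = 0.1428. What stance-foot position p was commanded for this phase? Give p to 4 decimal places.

p = 0.0768

ωT = 2.9877·0.340 = 1.015818; cosh(ωT) = 1.561864, sinh(ωT) = 1.199758
x(T) = p + (x₀−p)·cosh(ωT) + (ẋ₀/ω)·sinh(ωT) ⇒ p·(1 − cosh) = x(T) − x₀·cosh − (ẋ₀/ω)·sinh
numerator   = 0.1428 − (0.1032)·1.561864 − (0.0617/2.9877)·1.199758 = -0.043161
denominator = 1 − 1.561864 = -0.561864
p = -0.043161 / -0.561864 = 0.0768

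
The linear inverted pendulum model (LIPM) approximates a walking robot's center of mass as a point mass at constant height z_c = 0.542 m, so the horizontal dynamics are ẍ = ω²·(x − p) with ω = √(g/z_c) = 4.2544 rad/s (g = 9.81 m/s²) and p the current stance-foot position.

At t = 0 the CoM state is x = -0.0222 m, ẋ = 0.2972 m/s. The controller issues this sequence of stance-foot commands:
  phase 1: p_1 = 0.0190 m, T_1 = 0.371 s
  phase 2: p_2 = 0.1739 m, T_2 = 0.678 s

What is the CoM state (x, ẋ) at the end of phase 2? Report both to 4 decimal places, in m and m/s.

phase 1: p=0.0190, T=0.371, ωT=1.578382, cosh=2.526709, sinh=2.320400; start (x,ẋ)=(-0.022200, 0.297200) → end (x,ẋ)=(0.076996, 0.344215)
phase 2: p=0.1739, T=0.678, ωT=2.884483, cosh=8.975101, sinh=8.919217; start (x,ẋ)=(0.076996, 0.344215) → end (x,ẋ)=(0.025813, -0.587746)

x = 0.0258, ẋ = -0.5877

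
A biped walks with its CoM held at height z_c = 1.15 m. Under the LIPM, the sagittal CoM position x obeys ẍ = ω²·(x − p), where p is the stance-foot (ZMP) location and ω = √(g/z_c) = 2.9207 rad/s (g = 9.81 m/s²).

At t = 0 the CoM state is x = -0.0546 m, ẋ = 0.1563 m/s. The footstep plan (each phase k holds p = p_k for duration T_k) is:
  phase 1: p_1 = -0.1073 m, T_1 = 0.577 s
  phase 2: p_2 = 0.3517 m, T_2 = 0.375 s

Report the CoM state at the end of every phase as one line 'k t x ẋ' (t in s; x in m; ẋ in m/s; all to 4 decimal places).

1 0.5770 0.1791 0.8369
2 0.9520 0.4452 0.7216

phase 1: p=-0.1073, T=0.577, ωT=1.685244, cosh=2.789583, sinh=2.604184; start (x,ẋ)=(-0.054600, 0.156300) → end (x,ẋ)=(0.179073, 0.836850)
phase 2: p=0.3517, T=0.375, ωT=1.095263, cosh=1.662210, sinh=1.327758; start (x,ẋ)=(0.179073, 0.836850) → end (x,ẋ)=(0.445192, 0.721575)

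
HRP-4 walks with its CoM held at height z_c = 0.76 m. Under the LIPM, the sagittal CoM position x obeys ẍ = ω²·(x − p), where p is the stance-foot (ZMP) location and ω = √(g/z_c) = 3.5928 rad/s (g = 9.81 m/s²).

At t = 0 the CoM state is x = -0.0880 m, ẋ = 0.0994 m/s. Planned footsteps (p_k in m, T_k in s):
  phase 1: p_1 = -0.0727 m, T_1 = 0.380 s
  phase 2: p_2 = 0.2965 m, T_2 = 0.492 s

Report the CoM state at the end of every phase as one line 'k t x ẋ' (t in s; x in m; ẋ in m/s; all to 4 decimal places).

1 0.3800 -0.0540 0.1067
2 0.8720 -0.6753 -3.2584

phase 1: p=-0.0727, T=0.380, ωT=1.365264, cosh=2.086035, sinh=1.830722; start (x,ẋ)=(-0.088000, 0.099400) → end (x,ẋ)=(-0.053967, 0.106717)
phase 2: p=0.2965, T=0.492, ωT=1.767658, cosh=3.013925, sinh=2.843193; start (x,ẋ)=(-0.053967, 0.106717) → end (x,ẋ)=(-0.675329, -3.258388)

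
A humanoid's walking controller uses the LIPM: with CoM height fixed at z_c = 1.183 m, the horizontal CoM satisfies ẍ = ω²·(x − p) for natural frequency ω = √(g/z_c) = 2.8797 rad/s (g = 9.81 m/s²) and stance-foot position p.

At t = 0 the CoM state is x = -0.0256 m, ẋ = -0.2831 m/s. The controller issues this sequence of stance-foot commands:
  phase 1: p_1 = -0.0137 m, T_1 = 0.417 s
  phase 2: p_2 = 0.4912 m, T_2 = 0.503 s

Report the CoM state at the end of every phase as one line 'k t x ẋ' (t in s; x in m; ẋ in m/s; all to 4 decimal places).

phase 1: p=-0.0137, T=0.417, ωT=1.200835, cosh=1.811916, sinh=1.510974; start (x,ẋ)=(-0.025600, -0.283100) → end (x,ẋ)=(-0.183804, -0.564732)
phase 2: p=0.4912, T=0.503, ωT=1.448489, cosh=2.245802, sinh=2.010877; start (x,ẋ)=(-0.183804, -0.564732) → end (x,ẋ)=(-1.419074, -5.177036)

1 0.4170 -0.1838 -0.5647
2 0.9200 -1.4191 -5.1770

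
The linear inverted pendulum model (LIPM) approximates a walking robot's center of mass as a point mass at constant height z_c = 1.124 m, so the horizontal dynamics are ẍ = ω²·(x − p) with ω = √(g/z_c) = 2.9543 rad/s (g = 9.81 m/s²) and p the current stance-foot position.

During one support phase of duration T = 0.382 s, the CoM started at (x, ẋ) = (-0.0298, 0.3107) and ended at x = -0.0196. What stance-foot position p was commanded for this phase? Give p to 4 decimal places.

p = 0.1615

ωT = 2.9543·0.382 = 1.128543; cosh(ωT) = 1.707326, sinh(ωT) = 1.383822
x(T) = p + (x₀−p)·cosh(ωT) + (ẋ₀/ω)·sinh(ωT) ⇒ p·(1 − cosh) = x(T) − x₀·cosh − (ẋ₀/ω)·sinh
numerator   = -0.0196 − (-0.0298)·1.707326 − (0.3107/2.9543)·1.383822 = -0.114256
denominator = 1 − 1.707326 = -0.707326
p = -0.114256 / -0.707326 = 0.1615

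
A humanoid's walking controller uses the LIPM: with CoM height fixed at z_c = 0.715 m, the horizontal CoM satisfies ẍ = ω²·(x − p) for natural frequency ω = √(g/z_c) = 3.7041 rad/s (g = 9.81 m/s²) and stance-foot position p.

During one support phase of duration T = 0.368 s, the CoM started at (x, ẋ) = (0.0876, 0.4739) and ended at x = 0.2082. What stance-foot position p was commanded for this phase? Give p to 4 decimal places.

p = 0.1921

ωT = 3.7041·0.368 = 1.363109; cosh(ωT) = 2.082094, sinh(ωT) = 1.826230
x(T) = p + (x₀−p)·cosh(ωT) + (ẋ₀/ω)·sinh(ωT) ⇒ p·(1 − cosh) = x(T) − x₀·cosh − (ẋ₀/ω)·sinh
numerator   = 0.2082 − (0.0876)·2.082094 − (0.4739/3.7041)·1.826230 = -0.207838
denominator = 1 − 2.082094 = -1.082094
p = -0.207838 / -1.082094 = 0.1921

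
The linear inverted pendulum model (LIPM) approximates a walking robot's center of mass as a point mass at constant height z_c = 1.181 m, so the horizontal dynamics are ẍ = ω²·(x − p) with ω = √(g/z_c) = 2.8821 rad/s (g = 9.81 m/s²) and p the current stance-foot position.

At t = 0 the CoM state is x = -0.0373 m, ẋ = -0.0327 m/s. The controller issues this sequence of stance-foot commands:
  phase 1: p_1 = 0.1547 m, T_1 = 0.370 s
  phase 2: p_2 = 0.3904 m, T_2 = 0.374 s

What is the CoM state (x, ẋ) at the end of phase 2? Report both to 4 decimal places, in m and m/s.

x = -0.8745, ẋ = -3.3533

phase 1: p=0.1547, T=0.370, ωT=1.066377, cosh=1.624545, sinh=1.280291; start (x,ẋ)=(-0.037300, -0.032700) → end (x,ẋ)=(-0.171739, -0.761589)
phase 2: p=0.3904, T=0.374, ωT=1.077905, cosh=1.639413, sinh=1.299105; start (x,ẋ)=(-0.171739, -0.761589) → end (x,ẋ)=(-0.874463, -3.353290)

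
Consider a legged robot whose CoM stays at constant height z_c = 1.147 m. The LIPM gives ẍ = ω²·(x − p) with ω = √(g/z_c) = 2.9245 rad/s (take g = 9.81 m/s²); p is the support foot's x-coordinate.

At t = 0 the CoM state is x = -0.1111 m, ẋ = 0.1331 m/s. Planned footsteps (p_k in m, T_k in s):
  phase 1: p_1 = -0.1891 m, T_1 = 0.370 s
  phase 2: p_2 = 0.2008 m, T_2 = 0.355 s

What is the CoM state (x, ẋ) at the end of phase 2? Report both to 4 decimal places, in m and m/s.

phase 1: p=-0.1891, T=0.370, ωT=1.082065, cosh=1.644831, sinh=1.305936; start (x,ẋ)=(-0.111100, 0.133100) → end (x,ẋ)=(-0.001367, 0.516825)
phase 2: p=0.2008, T=0.355, ωT=1.038197, cosh=1.589107, sinh=1.235015; start (x,ẋ)=(-0.001367, 0.516825) → end (x,ẋ)=(0.097789, 0.091102)

x = 0.0978, ẋ = 0.0911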